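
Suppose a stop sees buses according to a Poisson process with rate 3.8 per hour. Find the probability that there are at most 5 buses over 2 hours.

Over the interval, μ = 3.8 × 2 = 7.6 (2 hours).
P(N ≤ 5) = Σ_{j=0}^{5} e^(−μ) μ^j/j! ≈ 0.2307.

0.2307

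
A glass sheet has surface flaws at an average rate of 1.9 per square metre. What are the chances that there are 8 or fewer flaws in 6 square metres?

0.1984

Over the interval, μ = 1.9 × 6 = 11.4 (6 square metres).
P(N ≤ 8) = Σ_{j=0}^{8} e^(−μ) μ^j/j! ≈ 0.1984.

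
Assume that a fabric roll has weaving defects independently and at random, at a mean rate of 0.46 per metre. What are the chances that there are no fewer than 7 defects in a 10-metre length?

0.1820

Over the interval, μ = 0.46 × 10 = 4.6 (a 10-metre length = 10 metres).
P(N ≥ 7) = 1 − P(N ≤ 6) = 1 − Σ_{j=0}^{6} e^(−μ) μ^j/j! ≈ 0.1820.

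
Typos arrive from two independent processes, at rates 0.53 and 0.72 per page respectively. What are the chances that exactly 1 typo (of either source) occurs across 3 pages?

0.0882

Independent Poisson processes superpose: combined rate λ = 0.53 + 0.72 = 1.25 per page.
Over the interval, μ = 1.25 × 3 = 3.75 (3 pages).
P(N = 1) = e^(−3.75) · 3.75^1/1! ≈ 0.0882.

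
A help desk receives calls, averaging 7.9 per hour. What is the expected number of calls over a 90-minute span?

E[N] = λt = 7.9 × 1.5 = 11.85 (a 90-minute span = 1.5 hours).

11.85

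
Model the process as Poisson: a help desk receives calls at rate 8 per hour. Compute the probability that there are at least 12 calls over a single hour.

With mean μ = 8 per hour,
P(N ≥ 12) = 1 − P(N ≤ 11) = 1 − Σ_{j=0}^{11} e^(−μ) μ^j/j! ≈ 0.1119.

0.1119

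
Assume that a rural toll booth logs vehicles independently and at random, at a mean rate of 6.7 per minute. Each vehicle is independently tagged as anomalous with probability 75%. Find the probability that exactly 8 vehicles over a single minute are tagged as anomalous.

Thinning: the vehicles that are tagged as anomalous themselves form a Poisson process with rate 0.75 × 6.7 = 5.025 per minute.
So μ = 5.025.
P(N = 8) = e^(−5.025) · 5.025^8/8! ≈ 0.0663.

0.0663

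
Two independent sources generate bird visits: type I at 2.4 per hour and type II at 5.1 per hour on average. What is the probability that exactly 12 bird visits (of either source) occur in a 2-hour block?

Independent Poisson processes superpose: combined rate λ = 2.4 + 5.1 = 7.5 per hour.
Over the interval, μ = 7.5 × 2 = 15 (a 2-hour block = 2 hours).
P(N = 12) = e^(−15) · 15^12/12! ≈ 0.0829.

0.0829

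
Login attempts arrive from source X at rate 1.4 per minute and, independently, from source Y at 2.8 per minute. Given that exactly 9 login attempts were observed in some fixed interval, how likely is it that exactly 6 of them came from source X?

0.0341

Given the total, each event is independently from source X with probability p = λ_X/(λ_X+λ_Y) = 1.4/4.2 ≈ 0.3333.
So K ~ Binomial(9, 1.4/4.2): P(K = 6) = C(9,6) · (1.4/4.2)^6 · (2.8/4.2)^3 ≈ 0.0341.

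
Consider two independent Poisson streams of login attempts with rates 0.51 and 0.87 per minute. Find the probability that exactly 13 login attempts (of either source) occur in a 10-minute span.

0.1074

Independent Poisson processes superpose: combined rate λ = 0.51 + 0.87 = 1.38 per minute.
Over the interval, μ = 1.38 × 10 = 13.8 (a 10-minute span = 10 minutes).
P(N = 13) = e^(−13.8) · 13.8^13/13! ≈ 0.1074.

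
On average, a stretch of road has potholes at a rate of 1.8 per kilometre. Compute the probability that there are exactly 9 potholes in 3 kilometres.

Over the interval, μ = 1.8 × 3 = 5.4 (3 kilometres).
P(N = 9) = e^(−μ) μ^9/9! = e^(−5.4) · 5.4^9/362880 ≈ 0.0486.

0.0486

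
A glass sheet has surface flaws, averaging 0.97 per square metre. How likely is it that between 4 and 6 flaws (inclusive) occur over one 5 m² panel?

0.4971

Over the interval, μ = 0.97 × 5 = 4.85 (a 5 m² panel = 5 square metres).
P(4 ≤ N ≤ 6) = Σ_{j=4}^{6} e^(−4.85) · 4.85^j/j! ≈ 0.4971.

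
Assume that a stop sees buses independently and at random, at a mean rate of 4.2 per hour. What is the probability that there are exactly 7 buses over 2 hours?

Over the interval, μ = 4.2 × 2 = 8.4 (2 hours).
P(N = 7) = e^(−μ) μ^7/7! = e^(−8.4) · 8.4^7/5040 ≈ 0.1317.

0.1317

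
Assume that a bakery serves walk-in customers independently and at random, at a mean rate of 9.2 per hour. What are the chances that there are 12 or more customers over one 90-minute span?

0.7227

Over the interval, μ = 9.2 × 1.5 = 13.8 (a 90-minute span = 1.5 hours).
P(N ≥ 12) = 1 − P(N ≤ 11) = 1 − Σ_{j=0}^{11} e^(−μ) μ^j/j! ≈ 0.7227.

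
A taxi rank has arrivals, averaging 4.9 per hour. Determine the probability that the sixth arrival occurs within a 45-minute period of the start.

0.1664

Over the interval, μ = 4.9 × 0.75 = 3.675 (a 45-minute period = 0.75 hours).
The sixth arrival falls in the interval iff at least 6 events occur there: P(S_6 ≤ t) = P(N ≥ 6) = 1 − P(N ≤ 5) ≈ 0.1664.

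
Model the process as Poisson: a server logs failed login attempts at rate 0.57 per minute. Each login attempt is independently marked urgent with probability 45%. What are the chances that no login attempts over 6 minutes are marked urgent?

Thinning: the login attempts that are marked urgent themselves form a Poisson process with rate 0.45 × 0.57 = 0.2565 per minute.
Over the interval, μ = 0.2565 × 6 = 1.539 (6 minutes).
P(N = 0) = e^(−1.539) · 1.539^0/0! ≈ 0.2146.

0.2146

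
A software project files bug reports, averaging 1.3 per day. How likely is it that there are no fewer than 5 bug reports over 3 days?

0.3516

Over the interval, μ = 1.3 × 3 = 3.9 (3 days).
P(N ≥ 5) = 1 − P(N ≤ 4) = 1 − Σ_{j=0}^{4} e^(−μ) μ^j/j! ≈ 0.3516.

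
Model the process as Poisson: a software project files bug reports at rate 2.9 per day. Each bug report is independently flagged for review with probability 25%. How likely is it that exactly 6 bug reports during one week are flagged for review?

0.1483

Thinning: the bug reports that are flagged for review themselves form a Poisson process with rate 0.25 × 2.9 = 0.725 per day.
Over the interval, μ = 0.725 × 7 = 5.075 (a week = 7 days).
P(N = 6) = e^(−5.075) · 5.075^6/6! ≈ 0.1483.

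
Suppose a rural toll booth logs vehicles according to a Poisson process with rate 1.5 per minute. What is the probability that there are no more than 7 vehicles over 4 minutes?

0.7440

Over the interval, μ = 1.5 × 4 = 6 (4 minutes).
P(N ≤ 7) = Σ_{j=0}^{7} e^(−μ) μ^j/j! ≈ 0.7440.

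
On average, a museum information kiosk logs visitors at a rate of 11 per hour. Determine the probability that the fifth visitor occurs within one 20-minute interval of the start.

0.3064

Over the interval, μ = 11 × 1/3 ≈ 3.66667 (a 20-minute interval = 1/3 hours).
The fifth arrival falls in the interval iff at least 5 events occur there: P(S_5 ≤ t) = P(N ≥ 5) = 1 − P(N ≤ 4) ≈ 0.3064.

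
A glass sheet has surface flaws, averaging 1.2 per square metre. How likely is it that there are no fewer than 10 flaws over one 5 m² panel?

0.0839

Over the interval, μ = 1.2 × 5 = 6 (a 5 m² panel = 5 square metres).
P(N ≥ 10) = 1 − P(N ≤ 9) = 1 − Σ_{j=0}^{9} e^(−μ) μ^j/j! ≈ 0.0839.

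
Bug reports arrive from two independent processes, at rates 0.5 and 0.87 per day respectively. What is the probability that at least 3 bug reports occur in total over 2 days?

Independent Poisson processes superpose: combined rate λ = 0.5 + 0.87 = 1.37 per day.
Over the interval, μ = 1.37 × 2 = 2.74 (2 days).
P(N ≥ 3) = 1 − P(N ≤ 2) ≈ 0.5161.

0.5161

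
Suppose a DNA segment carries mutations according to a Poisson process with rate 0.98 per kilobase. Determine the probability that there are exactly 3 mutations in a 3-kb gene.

Over the interval, μ = 0.98 × 3 = 2.94 (a 3-kb gene = 3 kilobases).
P(N = 3) = e^(−μ) μ^3/3! = e^(−2.94) · 2.94^3/6 ≈ 0.2239.

0.2239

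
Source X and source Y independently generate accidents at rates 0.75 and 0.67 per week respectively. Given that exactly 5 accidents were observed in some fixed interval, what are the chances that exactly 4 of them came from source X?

0.1836

Given the total, each event is independently from source X with probability p = λ_X/(λ_X+λ_Y) = 0.75/1.42 ≈ 0.5282.
So K ~ Binomial(5, 0.75/1.42): P(K = 4) = C(5,4) · (0.75/1.42)^4 · (0.67/1.42)^1 ≈ 0.1836.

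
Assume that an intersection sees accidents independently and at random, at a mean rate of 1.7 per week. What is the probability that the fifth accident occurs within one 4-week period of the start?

Over the interval, μ = 1.7 × 4 = 6.8 (a 4-week period = 4 weeks).
The fifth arrival falls in the interval iff at least 5 events occur there: P(S_5 ≤ t) = P(N ≥ 5) = 1 − P(N ≤ 4) ≈ 0.8080.

0.8080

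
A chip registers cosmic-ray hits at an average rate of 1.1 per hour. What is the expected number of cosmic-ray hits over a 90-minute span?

E[N] = λt = 1.1 × 1.5 = 1.65 (a 90-minute span = 1.5 hours).

1.65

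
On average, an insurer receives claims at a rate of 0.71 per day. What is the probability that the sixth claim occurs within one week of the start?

0.3788

Over the interval, μ = 0.71 × 7 = 4.97 (a week = 7 days).
The sixth arrival falls in the interval iff at least 6 events occur there: P(S_6 ≤ t) = P(N ≥ 6) = 1 − P(N ≤ 5) ≈ 0.3788.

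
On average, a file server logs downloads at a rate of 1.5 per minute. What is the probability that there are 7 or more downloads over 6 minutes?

0.7932

Over the interval, μ = 1.5 × 6 = 9 (6 minutes).
P(N ≥ 7) = 1 − P(N ≤ 6) = 1 − Σ_{j=0}^{6} e^(−μ) μ^j/j! ≈ 0.7932.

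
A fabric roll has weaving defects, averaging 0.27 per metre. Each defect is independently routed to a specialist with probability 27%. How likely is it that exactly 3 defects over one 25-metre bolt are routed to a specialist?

Thinning: the defects that are routed to a specialist themselves form a Poisson process with rate 0.27 × 0.27 = 0.0729 per metre.
Over the interval, μ = 0.0729 × 25 = 1.8225 (a 25-metre bolt = 25 metres).
P(N = 3) = e^(−1.8225) · 1.8225^3/3! ≈ 0.1631.

0.1631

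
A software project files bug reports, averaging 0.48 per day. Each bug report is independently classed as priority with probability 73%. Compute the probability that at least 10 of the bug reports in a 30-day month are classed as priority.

Thinning: the bug reports that are classed as priority themselves form a Poisson process with rate 0.73 × 0.48 = 0.3504 per day.
Over the interval, μ = 0.3504 × 30 = 10.512 (a 30-day month = 30 days).
P(N ≥ 10) = 1 − P(N ≤ 9) ≈ 0.6043.

0.6043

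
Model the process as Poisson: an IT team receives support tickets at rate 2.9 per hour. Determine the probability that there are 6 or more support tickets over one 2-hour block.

Over the interval, μ = 2.9 × 2 = 5.8 (a 2-hour block = 2 hours).
P(N ≥ 6) = 1 − P(N ≤ 5) = 1 − Σ_{j=0}^{5} e^(−μ) μ^j/j! ≈ 0.5217.

0.5217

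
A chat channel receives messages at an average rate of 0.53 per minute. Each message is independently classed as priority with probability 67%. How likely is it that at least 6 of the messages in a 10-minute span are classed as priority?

0.1492

Thinning: the messages that are classed as priority themselves form a Poisson process with rate 0.67 × 0.53 = 0.3551 per minute.
Over the interval, μ = 0.3551 × 10 = 3.551 (a 10-minute span = 10 minutes).
P(N ≥ 6) = 1 − P(N ≤ 5) ≈ 0.1492.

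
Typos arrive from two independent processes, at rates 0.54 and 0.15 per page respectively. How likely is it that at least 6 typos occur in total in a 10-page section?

0.6863

Independent Poisson processes superpose: combined rate λ = 0.54 + 0.15 = 0.69 per page.
Over the interval, μ = 0.69 × 10 = 6.9 (a 10-page section = 10 pages).
P(N ≥ 6) = 1 − P(N ≤ 5) ≈ 0.6863.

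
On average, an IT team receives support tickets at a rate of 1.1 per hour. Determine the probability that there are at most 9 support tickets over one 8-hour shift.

0.6137

Over the interval, μ = 1.1 × 8 = 8.8 (an 8-hour shift = 8 hours).
P(N ≤ 9) = Σ_{j=0}^{9} e^(−μ) μ^j/j! ≈ 0.6137.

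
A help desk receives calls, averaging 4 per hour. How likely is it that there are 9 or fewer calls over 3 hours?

0.2424

Over the interval, μ = 4 × 3 = 12 (3 hours).
P(N ≤ 9) = Σ_{j=0}^{9} e^(−μ) μ^j/j! ≈ 0.2424.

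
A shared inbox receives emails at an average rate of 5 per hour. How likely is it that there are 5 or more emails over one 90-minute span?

0.8679

Over the interval, μ = 5 × 1.5 = 7.5 (a 90-minute span = 1.5 hours).
P(N ≥ 5) = 1 − P(N ≤ 4) = 1 − Σ_{j=0}^{4} e^(−μ) μ^j/j! ≈ 0.8679.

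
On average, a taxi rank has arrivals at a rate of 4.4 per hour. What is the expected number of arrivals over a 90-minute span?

6.6

E[N] = λt = 4.4 × 1.5 = 6.6 (a 90-minute span = 1.5 hours).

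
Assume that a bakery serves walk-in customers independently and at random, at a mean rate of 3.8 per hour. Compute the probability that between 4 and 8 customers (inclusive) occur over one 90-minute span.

Over the interval, μ = 3.8 × 1.5 = 5.7 (a 90-minute span = 1.5 hours).
P(4 ≤ N ≤ 8) = Σ_{j=4}^{8} e^(−5.7) · 5.7^j/j! ≈ 0.6966.

0.6966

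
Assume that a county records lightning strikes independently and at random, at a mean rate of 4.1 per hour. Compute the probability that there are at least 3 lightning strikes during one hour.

With mean μ = 4.1 per hour,
P(N ≥ 3) = 1 − P(N ≤ 2) = 1 − Σ_{j=0}^{2} e^(−μ) μ^j/j! ≈ 0.7762.

0.7762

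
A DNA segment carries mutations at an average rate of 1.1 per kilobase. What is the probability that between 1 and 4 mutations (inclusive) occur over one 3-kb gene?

0.7257

Over the interval, μ = 1.1 × 3 = 3.3 (a 3-kb gene = 3 kilobases).
P(1 ≤ N ≤ 4) = Σ_{j=1}^{4} e^(−3.3) · 3.3^j/j! ≈ 0.7257.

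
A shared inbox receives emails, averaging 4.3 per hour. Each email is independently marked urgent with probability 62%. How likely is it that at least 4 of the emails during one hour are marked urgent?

0.2784

Thinning: the emails that are marked urgent themselves form a Poisson process with rate 0.62 × 4.3 = 2.666 per hour.
So μ = 2.666.
P(N ≥ 4) = 1 − P(N ≤ 3) ≈ 0.2784.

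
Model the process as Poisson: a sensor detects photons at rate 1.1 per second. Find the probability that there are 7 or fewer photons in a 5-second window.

0.8095

Over the interval, μ = 1.1 × 5 = 5.5 (a 5-second window = 5 seconds).
P(N ≤ 7) = Σ_{j=0}^{7} e^(−μ) μ^j/j! ≈ 0.8095.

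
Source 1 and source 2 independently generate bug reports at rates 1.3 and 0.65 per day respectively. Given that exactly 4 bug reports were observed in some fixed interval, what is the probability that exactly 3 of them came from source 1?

Given the total, each event is independently from source 1 with probability p = λ_1/(λ_1+λ_2) = 1.3/1.95 ≈ 0.6667.
So K ~ Binomial(4, 1.3/1.95): P(K = 3) = C(4,3) · (1.3/1.95)^3 · (0.65/1.95)^1 ≈ 0.3951.

0.3951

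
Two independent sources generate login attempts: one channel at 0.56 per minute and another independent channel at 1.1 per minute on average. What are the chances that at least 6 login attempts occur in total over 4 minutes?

0.6510

Independent Poisson processes superpose: combined rate λ = 0.56 + 1.1 = 1.66 per minute.
Over the interval, μ = 1.66 × 4 = 6.64 (4 minutes).
P(N ≥ 6) = 1 − P(N ≤ 5) ≈ 0.6510.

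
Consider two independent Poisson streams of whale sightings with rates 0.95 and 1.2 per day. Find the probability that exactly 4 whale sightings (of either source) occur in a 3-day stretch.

0.1140

Independent Poisson processes superpose: combined rate λ = 0.95 + 1.2 = 2.15 per day.
Over the interval, μ = 2.15 × 3 = 6.45 (a 3-day stretch = 3 days).
P(N = 4) = e^(−6.45) · 6.45^4/4! ≈ 0.1140.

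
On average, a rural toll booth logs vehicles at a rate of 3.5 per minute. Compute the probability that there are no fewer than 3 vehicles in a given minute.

With mean μ = 3.5 per minute,
P(N ≥ 3) = 1 − P(N ≤ 2) = 1 − Σ_{j=0}^{2} e^(−μ) μ^j/j! ≈ 0.6792.

0.6792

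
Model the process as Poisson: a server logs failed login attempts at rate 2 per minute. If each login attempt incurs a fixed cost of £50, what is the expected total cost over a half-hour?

E[N] = 2 × 30 = 60 (a half-hour = 30 minutes); E[cost] = 60 × £50 = £3000.

£3000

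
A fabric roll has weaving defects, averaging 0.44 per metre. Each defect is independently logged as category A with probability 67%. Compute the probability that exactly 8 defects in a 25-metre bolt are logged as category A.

Thinning: the defects that are logged as category A themselves form a Poisson process with rate 0.67 × 0.44 = 0.2948 per metre.
Over the interval, μ = 0.2948 × 25 = 7.37 (a 25-metre bolt = 25 metres).
P(N = 8) = e^(−7.37) · 7.37^8/8! ≈ 0.1360.

0.1360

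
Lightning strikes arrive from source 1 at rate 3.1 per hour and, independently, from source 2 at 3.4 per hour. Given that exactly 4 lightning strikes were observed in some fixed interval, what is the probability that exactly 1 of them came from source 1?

0.2730

Given the total, each event is independently from source 1 with probability p = λ_1/(λ_1+λ_2) = 3.1/6.5 ≈ 0.4769.
So K ~ Binomial(4, 3.1/6.5): P(K = 1) = C(4,1) · (3.1/6.5)^1 · (3.4/6.5)^3 ≈ 0.2730.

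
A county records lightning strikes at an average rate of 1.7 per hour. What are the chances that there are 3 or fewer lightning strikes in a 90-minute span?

Over the interval, μ = 1.7 × 1.5 = 2.55 (a 90-minute span = 1.5 hours).
P(N ≤ 3) = Σ_{j=0}^{3} e^(−μ) μ^j/j! ≈ 0.7468.

0.7468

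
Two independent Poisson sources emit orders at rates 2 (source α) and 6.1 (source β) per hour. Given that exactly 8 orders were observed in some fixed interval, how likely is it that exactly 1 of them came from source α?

0.2714

Given the total, each event is independently from source α with probability p = λ_α/(λ_α+λ_β) = 2/8.1 ≈ 0.2469.
So K ~ Binomial(8, 2/8.1): P(K = 1) = C(8,1) · (2/8.1)^1 · (6.1/8.1)^7 ≈ 0.2714.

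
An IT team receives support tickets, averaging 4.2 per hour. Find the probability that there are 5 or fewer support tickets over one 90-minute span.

Over the interval, μ = 4.2 × 1.5 = 6.3 (a 90-minute span = 1.5 hours).
P(N ≤ 5) = Σ_{j=0}^{5} e^(−μ) μ^j/j! ≈ 0.3988.

0.3988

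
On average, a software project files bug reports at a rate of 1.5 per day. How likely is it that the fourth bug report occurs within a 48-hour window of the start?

Over the interval, μ = 1.5 × 2 = 3 (a 48-hour window = 2 days).
The fourth arrival falls in the interval iff at least 4 events occur there: P(S_4 ≤ t) = P(N ≥ 4) = 1 − P(N ≤ 3) ≈ 0.3528.

0.3528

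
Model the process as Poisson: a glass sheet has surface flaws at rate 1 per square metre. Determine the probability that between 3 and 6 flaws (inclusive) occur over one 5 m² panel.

Over the interval, μ = 1 × 5 = 5 (a 5 m² panel = 5 square metres).
P(3 ≤ N ≤ 6) = Σ_{j=3}^{6} e^(−5) · 5^j/j! ≈ 0.6375.

0.6375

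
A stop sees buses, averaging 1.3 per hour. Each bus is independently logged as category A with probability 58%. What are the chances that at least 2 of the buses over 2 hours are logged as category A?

Thinning: the buses that are logged as category A themselves form a Poisson process with rate 0.58 × 1.3 = 0.754 per hour.
Over the interval, μ = 0.754 × 2 = 1.508 (2 hours).
P(N ≥ 2) = 1 − P(N ≤ 1) ≈ 0.4448.

0.4448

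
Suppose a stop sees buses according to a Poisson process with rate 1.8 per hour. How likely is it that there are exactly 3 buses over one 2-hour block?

0.2125

Over the interval, μ = 1.8 × 2 = 3.6 (a 2-hour block = 2 hours).
P(N = 3) = e^(−μ) μ^3/3! = e^(−3.6) · 3.6^3/6 ≈ 0.2125.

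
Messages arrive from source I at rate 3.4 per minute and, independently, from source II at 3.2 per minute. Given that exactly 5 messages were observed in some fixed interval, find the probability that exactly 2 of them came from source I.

Given the total, each event is independently from source I with probability p = λ_I/(λ_I+λ_II) = 3.4/6.6 ≈ 0.5152.
So K ~ Binomial(5, 3.4/6.6): P(K = 2) = C(5,2) · (3.4/6.6)^2 · (3.2/6.6)^3 ≈ 0.3025.

0.3025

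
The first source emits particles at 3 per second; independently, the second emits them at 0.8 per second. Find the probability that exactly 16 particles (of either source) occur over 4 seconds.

Independent Poisson processes superpose: combined rate λ = 3 + 0.8 = 3.8 per second.
Over the interval, μ = 3.8 × 4 = 15.2 (4 seconds).
P(N = 16) = e^(−15.2) · 15.2^16/16! ≈ 0.0972.

0.0972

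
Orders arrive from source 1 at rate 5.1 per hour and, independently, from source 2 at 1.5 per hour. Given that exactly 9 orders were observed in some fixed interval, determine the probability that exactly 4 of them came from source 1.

0.0272

Given the total, each event is independently from source 1 with probability p = λ_1/(λ_1+λ_2) = 5.1/6.6 ≈ 0.7727.
So K ~ Binomial(9, 5.1/6.6): P(K = 4) = C(9,4) · (5.1/6.6)^4 · (1.5/6.6)^5 ≈ 0.0272.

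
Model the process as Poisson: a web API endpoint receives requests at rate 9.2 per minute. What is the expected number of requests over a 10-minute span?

E[N] = λt = 9.2 × 10 = 92 (a 10-minute span = 10 minutes).

92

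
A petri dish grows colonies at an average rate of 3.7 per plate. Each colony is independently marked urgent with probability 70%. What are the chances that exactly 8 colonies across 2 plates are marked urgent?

0.0724

Thinning: the colonies that are marked urgent themselves form a Poisson process with rate 0.7 × 3.7 = 2.59 per plate.
Over the interval, μ = 2.59 × 2 = 5.18 (2 plates).
P(N = 8) = e^(−5.18) · 5.18^8/8! ≈ 0.0724.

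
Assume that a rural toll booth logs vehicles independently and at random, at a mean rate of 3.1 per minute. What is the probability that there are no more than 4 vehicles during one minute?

With mean μ = 3.1 per minute,
P(N ≤ 4) = Σ_{j=0}^{4} e^(−μ) μ^j/j! ≈ 0.7982.

0.7982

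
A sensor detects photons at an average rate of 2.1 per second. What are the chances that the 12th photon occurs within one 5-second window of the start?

0.3613

Over the interval, μ = 2.1 × 5 = 10.5 (a 5-second window = 5 seconds).
The 12th arrival falls in the interval iff at least 12 events occur there: P(S_12 ≤ t) = P(N ≥ 12) = 1 − P(N ≤ 11) ≈ 0.3613.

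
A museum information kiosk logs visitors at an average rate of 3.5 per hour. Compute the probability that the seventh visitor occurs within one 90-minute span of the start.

Over the interval, μ = 3.5 × 1.5 = 5.25 (a 90-minute span = 1.5 hours).
The seventh arrival falls in the interval iff at least 7 events occur there: P(S_7 ≤ t) = P(N ≥ 7) = 1 − P(N ≤ 6) ≈ 0.2752.

0.2752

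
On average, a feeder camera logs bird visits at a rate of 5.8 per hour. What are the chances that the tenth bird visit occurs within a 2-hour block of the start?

Over the interval, μ = 5.8 × 2 = 11.6 (a 2-hour block = 2 hours).
The tenth arrival falls in the interval iff at least 10 events occur there: P(S_10 ≤ t) = P(N ≥ 10) = 1 − P(N ≤ 9) ≈ 0.7209.

0.7209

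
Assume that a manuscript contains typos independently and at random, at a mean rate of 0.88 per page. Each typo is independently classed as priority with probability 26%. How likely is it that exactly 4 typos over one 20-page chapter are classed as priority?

0.1881

Thinning: the typos that are classed as priority themselves form a Poisson process with rate 0.26 × 0.88 = 0.2288 per page.
Over the interval, μ = 0.2288 × 20 = 4.576 (a 20-page chapter = 20 pages).
P(N = 4) = e^(−4.576) · 4.576^4/4! ≈ 0.1881.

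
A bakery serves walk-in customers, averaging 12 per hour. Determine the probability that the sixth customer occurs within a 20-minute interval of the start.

Over the interval, μ = 12 × 1/3 = 4 (a 20-minute interval = 1/3 hours).
The sixth arrival falls in the interval iff at least 6 events occur there: P(S_6 ≤ t) = P(N ≥ 6) = 1 − P(N ≤ 5) ≈ 0.2149.

0.2149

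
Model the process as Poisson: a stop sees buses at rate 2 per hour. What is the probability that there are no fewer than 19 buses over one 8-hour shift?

0.2577

Over the interval, μ = 2 × 8 = 16 (an 8-hour shift = 8 hours).
P(N ≥ 19) = 1 − P(N ≤ 18) = 1 − Σ_{j=0}^{18} e^(−μ) μ^j/j! ≈ 0.2577.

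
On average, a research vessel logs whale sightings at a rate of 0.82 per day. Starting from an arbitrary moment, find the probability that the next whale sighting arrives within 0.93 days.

Inter-arrival times are exponential with rate λ = 0.82 per day.
P(T ≤ 0.93) = 1 − e^(−λt) = 1 − e^(−0.82 × 0.93) = 1 − e^(−0.7626) ≈ 0.5335.

0.5335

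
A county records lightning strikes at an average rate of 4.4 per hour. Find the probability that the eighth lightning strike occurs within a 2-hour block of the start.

0.6522

Over the interval, μ = 4.4 × 2 = 8.8 (a 2-hour block = 2 hours).
The eighth arrival falls in the interval iff at least 8 events occur there: P(S_8 ≤ t) = P(N ≥ 8) = 1 − P(N ≤ 7) ≈ 0.6522.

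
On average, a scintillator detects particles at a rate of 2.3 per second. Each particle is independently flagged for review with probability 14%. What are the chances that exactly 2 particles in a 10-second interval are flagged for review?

0.2071

Thinning: the particles that are flagged for review themselves form a Poisson process with rate 0.14 × 2.3 = 0.322 per second.
Over the interval, μ = 0.322 × 10 = 3.22 (a 10-second interval = 10 seconds).
P(N = 2) = e^(−3.22) · 3.22^2/2! ≈ 0.2071.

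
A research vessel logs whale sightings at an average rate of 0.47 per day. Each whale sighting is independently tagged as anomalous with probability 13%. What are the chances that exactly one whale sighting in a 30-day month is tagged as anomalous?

Thinning: the whale sightings that are tagged as anomalous themselves form a Poisson process with rate 0.13 × 0.47 = 0.0611 per day.
Over the interval, μ = 0.0611 × 30 = 1.833 (a 30-day month = 30 days).
P(N = 1) = e^(−1.833) · 1.833^1/1! ≈ 0.2932.

0.2932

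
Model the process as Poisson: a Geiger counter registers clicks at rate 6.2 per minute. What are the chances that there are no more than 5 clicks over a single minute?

With mean μ = 6.2 per minute,
P(N ≤ 5) = Σ_{j=0}^{5} e^(−μ) μ^j/j! ≈ 0.4141.

0.4141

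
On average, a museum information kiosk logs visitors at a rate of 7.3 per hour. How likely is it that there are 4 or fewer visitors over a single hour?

With mean μ = 7.3 per hour,
P(N ≤ 4) = Σ_{j=0}^{4} e^(−μ) μ^j/j! ≈ 0.1473.

0.1473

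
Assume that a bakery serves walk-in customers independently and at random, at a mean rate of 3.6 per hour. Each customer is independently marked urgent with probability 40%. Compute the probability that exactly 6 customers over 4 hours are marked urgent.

Thinning: the customers that are marked urgent themselves form a Poisson process with rate 0.4 × 3.6 = 1.44 per hour.
Over the interval, μ = 1.44 × 4 = 5.76 (4 hours).
P(N = 6) = e^(−5.76) · 5.76^6/6! ≈ 0.1598.

0.1598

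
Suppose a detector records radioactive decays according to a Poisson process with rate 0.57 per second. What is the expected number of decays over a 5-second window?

E[N] = λt = 0.57 × 5 = 2.85 (a 5-second window = 5 seconds).

2.85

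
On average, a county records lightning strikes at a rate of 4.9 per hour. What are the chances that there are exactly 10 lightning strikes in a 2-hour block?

0.1249

Over the interval, μ = 4.9 × 2 = 9.8 (a 2-hour block = 2 hours).
P(N = 10) = e^(−μ) μ^10/10! = e^(−9.8) · 9.8^10/3628800 ≈ 0.1249.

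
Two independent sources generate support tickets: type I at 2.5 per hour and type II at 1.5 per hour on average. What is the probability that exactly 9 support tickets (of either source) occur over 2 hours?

0.1241

Independent Poisson processes superpose: combined rate λ = 2.5 + 1.5 = 4 per hour.
Over the interval, μ = 4 × 2 = 8 (2 hours).
P(N = 9) = e^(−8) · 8^9/9! ≈ 0.1241.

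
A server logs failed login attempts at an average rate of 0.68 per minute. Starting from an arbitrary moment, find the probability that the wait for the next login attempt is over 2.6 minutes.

0.1707

The wait for the next event is exponential with rate λ = 0.68 per minute.
P(T > 2.6) = e^(−λt) = e^(−0.68 × 2.6) = e^(−1.768) ≈ 0.1707.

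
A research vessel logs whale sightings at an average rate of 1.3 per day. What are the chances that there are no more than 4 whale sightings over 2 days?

0.8774

Over the interval, μ = 1.3 × 2 = 2.6 (2 days).
P(N ≤ 4) = Σ_{j=0}^{4} e^(−μ) μ^j/j! ≈ 0.8774.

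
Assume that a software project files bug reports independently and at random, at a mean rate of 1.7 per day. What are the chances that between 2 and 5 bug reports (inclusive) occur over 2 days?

0.7237

Over the interval, μ = 1.7 × 2 = 3.4 (2 days).
P(2 ≤ N ≤ 5) = Σ_{j=2}^{5} e^(−3.4) · 3.4^j/j! ≈ 0.7237.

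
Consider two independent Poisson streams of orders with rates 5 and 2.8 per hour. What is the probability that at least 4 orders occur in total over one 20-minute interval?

Independent Poisson processes superpose: combined rate λ = 5 + 2.8 = 7.8 per hour.
Over the interval, μ = 7.8 × 1/3 = 2.6 (a 20-minute interval = 1/3 hours).
P(N ≥ 4) = 1 − P(N ≤ 3) ≈ 0.2640.

0.2640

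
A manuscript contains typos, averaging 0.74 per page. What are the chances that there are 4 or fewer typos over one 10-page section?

0.1395

Over the interval, μ = 0.74 × 10 = 7.4 (a 10-page section = 10 pages).
P(N ≤ 4) = Σ_{j=0}^{4} e^(−μ) μ^j/j! ≈ 0.1395.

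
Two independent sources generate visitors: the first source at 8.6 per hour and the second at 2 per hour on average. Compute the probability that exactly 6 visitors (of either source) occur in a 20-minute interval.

Independent Poisson processes superpose: combined rate λ = 8.6 + 2 = 10.6 per hour.
Over the interval, μ = 10.6 × 1/3 ≈ 3.53333 (a 20-minute interval = 1/3 hours).
P(N = 6) = e^(−3.53333) · 3.53333^6/6! ≈ 0.0789.

0.0789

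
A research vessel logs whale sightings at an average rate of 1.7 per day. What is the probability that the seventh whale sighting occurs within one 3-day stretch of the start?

Over the interval, μ = 1.7 × 3 = 5.1 (a 3-day stretch = 3 days).
The seventh arrival falls in the interval iff at least 7 events occur there: P(S_7 ≤ t) = P(N ≥ 7) = 1 − P(N ≤ 6) ≈ 0.2526.

0.2526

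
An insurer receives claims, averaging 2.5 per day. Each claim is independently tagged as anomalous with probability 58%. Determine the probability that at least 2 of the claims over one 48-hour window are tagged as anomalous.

Thinning: the claims that are tagged as anomalous themselves form a Poisson process with rate 0.58 × 2.5 = 1.45 per day.
Over the interval, μ = 1.45 × 2 = 2.9 (a 48-hour window = 2 days).
P(N ≥ 2) = 1 − P(N ≤ 1) ≈ 0.7854.

0.7854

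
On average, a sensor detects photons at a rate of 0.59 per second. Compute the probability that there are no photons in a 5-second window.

0.0523

Over the interval, μ = 0.59 × 5 = 2.95 (a 5-second window = 5 seconds).
P(N = 0) = e^(−μ) μ^0/0! = e^(−2.95) · 2.95^0/1 ≈ 0.0523.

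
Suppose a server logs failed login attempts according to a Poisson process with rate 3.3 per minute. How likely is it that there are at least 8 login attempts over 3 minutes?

Over the interval, μ = 3.3 × 3 = 9.9 (3 minutes).
P(N ≥ 8) = 1 − P(N ≤ 7) = 1 − Σ_{j=0}^{7} e^(−μ) μ^j/j! ≈ 0.7706.

0.7706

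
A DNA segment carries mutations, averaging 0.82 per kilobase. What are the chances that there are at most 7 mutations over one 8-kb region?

0.6640

Over the interval, μ = 0.82 × 8 = 6.56 (an 8-kb region = 8 kilobases).
P(N ≤ 7) = Σ_{j=0}^{7} e^(−μ) μ^j/j! ≈ 0.6640.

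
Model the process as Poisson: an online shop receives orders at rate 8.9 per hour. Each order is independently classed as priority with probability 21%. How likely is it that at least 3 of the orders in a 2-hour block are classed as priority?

Thinning: the orders that are classed as priority themselves form a Poisson process with rate 0.21 × 8.9 = 1.869 per hour.
Over the interval, μ = 1.869 × 2 = 3.738 (a 2-hour block = 2 hours).
P(N ≥ 3) = 1 − P(N ≤ 2) ≈ 0.7209.

0.7209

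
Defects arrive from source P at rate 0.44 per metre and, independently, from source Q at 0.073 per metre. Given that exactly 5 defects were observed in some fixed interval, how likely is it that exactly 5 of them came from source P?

0.4642

Given the total, each event is independently from source P with probability p = λ_P/(λ_P+λ_Q) = 0.44/0.513 ≈ 0.8577.
So K ~ Binomial(5, 0.44/0.513): P(K = 5) = C(5,5) · (0.44/0.513)^5 · (0.073/0.513)^0 ≈ 0.4642.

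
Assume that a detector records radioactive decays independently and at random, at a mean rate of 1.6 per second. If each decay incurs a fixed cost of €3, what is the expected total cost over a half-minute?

E[N] = 1.6 × 30 = 48 (a half-minute = 30 seconds); E[cost] = 48 × €3 = €144.

€144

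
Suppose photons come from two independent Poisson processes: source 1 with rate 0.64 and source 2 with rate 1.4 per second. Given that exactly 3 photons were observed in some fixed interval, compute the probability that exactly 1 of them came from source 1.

0.4433

Given the total, each event is independently from source 1 with probability p = λ_1/(λ_1+λ_2) = 0.64/2.04 ≈ 0.3137.
So K ~ Binomial(3, 0.64/2.04): P(K = 1) = C(3,1) · (0.64/2.04)^1 · (1.4/2.04)^2 ≈ 0.4433.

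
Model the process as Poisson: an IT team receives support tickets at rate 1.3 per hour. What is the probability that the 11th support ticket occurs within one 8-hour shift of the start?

0.4669

Over the interval, μ = 1.3 × 8 = 10.4 (an 8-hour shift = 8 hours).
The 11th arrival falls in the interval iff at least 11 events occur there: P(S_11 ≤ t) = P(N ≥ 11) = 1 − P(N ≤ 10) ≈ 0.4669.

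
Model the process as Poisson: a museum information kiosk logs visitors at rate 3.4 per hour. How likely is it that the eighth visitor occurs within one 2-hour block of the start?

0.3715

Over the interval, μ = 3.4 × 2 = 6.8 (a 2-hour block = 2 hours).
The eighth arrival falls in the interval iff at least 8 events occur there: P(S_8 ≤ t) = P(N ≥ 8) = 1 − P(N ≤ 7) ≈ 0.3715.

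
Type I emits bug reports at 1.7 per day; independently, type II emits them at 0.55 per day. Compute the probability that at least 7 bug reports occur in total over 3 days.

Independent Poisson processes superpose: combined rate λ = 1.7 + 0.55 = 2.25 per day.
Over the interval, μ = 2.25 × 3 = 6.75 (3 days).
P(N ≥ 7) = 1 − P(N ≤ 6) ≈ 0.5124.

0.5124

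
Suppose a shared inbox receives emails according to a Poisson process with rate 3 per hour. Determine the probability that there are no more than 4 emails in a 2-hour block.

0.2851

Over the interval, μ = 3 × 2 = 6 (a 2-hour block = 2 hours).
P(N ≤ 4) = Σ_{j=0}^{4} e^(−μ) μ^j/j! ≈ 0.2851.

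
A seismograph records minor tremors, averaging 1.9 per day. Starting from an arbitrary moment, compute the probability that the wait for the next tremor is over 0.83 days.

The wait for the next event is exponential with rate λ = 1.9 per day.
P(T > 0.83) = e^(−λt) = e^(−1.9 × 0.83) = e^(−1.577) ≈ 0.2066.

0.2066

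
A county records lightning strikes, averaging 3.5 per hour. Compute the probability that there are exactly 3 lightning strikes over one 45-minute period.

Over the interval, μ = 3.5 × 0.75 = 2.625 (a 45-minute period = 0.75 hours).
P(N = 3) = e^(−μ) μ^3/3! = e^(−2.625) · 2.625^3/6 ≈ 0.2184.

0.2184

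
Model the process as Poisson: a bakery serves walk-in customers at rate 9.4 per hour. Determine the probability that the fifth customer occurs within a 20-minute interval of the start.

Over the interval, μ = 9.4 × 1/3 ≈ 3.13333 (a 20-minute interval = 1/3 hours).
The fifth arrival falls in the interval iff at least 5 events occur there: P(S_5 ≤ t) = P(N ≥ 5) = 1 − P(N ≤ 4) ≈ 0.2076.

0.2076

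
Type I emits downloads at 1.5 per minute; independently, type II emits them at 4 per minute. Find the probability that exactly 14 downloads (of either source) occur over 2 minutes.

Independent Poisson processes superpose: combined rate λ = 1.5 + 4 = 5.5 per minute.
Over the interval, μ = 5.5 × 2 = 11 (2 minutes).
P(N = 14) = e^(−11) · 11^14/14! ≈ 0.0728.

0.0728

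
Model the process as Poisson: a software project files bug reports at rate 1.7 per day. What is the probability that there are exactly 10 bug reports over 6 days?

0.1249

Over the interval, μ = 1.7 × 6 = 10.2 (6 days).
P(N = 10) = e^(−μ) μ^10/10! = e^(−10.2) · 10.2^10/3628800 ≈ 0.1249.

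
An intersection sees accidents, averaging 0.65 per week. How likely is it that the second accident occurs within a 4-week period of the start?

Over the interval, μ = 0.65 × 4 = 2.6 (a 4-week period = 4 weeks).
The second arrival falls in the interval iff at least 2 events occur there: P(S_2 ≤ t) = P(N ≥ 2) = 1 − P(N ≤ 1) ≈ 0.7326.

0.7326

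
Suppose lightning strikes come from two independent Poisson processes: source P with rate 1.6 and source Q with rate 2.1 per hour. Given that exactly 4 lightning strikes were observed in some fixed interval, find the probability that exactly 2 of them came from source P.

Given the total, each event is independently from source P with probability p = λ_P/(λ_P+λ_Q) = 1.6/3.7 ≈ 0.4324.
So K ~ Binomial(4, 1.6/3.7): P(K = 2) = C(4,2) · (1.6/3.7)^2 · (2.1/3.7)^2 ≈ 0.3614.

0.3614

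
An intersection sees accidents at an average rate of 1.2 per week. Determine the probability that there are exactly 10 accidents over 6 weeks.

0.0770

Over the interval, μ = 1.2 × 6 = 7.2 (6 weeks).
P(N = 10) = e^(−μ) μ^10/10! = e^(−7.2) · 7.2^10/3628800 ≈ 0.0770.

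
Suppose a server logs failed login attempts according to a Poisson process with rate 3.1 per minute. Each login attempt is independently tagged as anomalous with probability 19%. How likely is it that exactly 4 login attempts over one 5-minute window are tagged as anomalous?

0.1649

Thinning: the login attempts that are tagged as anomalous themselves form a Poisson process with rate 0.19 × 3.1 = 0.589 per minute.
Over the interval, μ = 0.589 × 5 = 2.945 (a 5-minute window = 5 minutes).
P(N = 4) = e^(−2.945) · 2.945^4/4! ≈ 0.1649.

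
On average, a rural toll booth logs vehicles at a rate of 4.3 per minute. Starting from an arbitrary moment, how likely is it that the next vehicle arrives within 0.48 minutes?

0.8731

Inter-arrival times are exponential with rate λ = 4.3 per minute.
P(T ≤ 0.48) = 1 − e^(−λt) = 1 − e^(−4.3 × 0.48) = 1 − e^(−2.064) ≈ 0.8731.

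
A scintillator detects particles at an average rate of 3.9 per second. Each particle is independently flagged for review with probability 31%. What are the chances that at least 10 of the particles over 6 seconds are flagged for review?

0.1962

Thinning: the particles that are flagged for review themselves form a Poisson process with rate 0.31 × 3.9 = 1.209 per second.
Over the interval, μ = 1.209 × 6 = 7.254 (6 seconds).
P(N ≥ 10) = 1 − P(N ≤ 9) ≈ 0.1962.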